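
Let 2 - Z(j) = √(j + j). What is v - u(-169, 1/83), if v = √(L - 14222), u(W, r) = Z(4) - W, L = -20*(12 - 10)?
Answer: -171 + 2*√2 + I*√14262 ≈ -168.17 + 119.42*I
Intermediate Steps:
Z(j) = 2 - √2*√j (Z(j) = 2 - √(j + j) = 2 - √(2*j) = 2 - √2*√j)
L = -40 (L = -20*2 = -40)
u(W, r) = 2 - W - 2*√2 (u(W, r) = (2 - √2*√4) - W = (2 - 1*√2*2) - W = (2 - 2*√2) - W = 2 - W - 2*√2)
v = I*√14262 (v = √(-40 - 14222) = √(-14262) = I*√14262 ≈ 119.42*I)
v - u(-169, 1/83) = I*√14262 - (2 - 1*(-169) - 2*√2) = I*√14262 - (2 + 169 - 2*√2) = I*√14262 - (171 - 2*√2) = I*√14262 + (-171 + 2*√2) = -171 + 2*√2 + I*√14262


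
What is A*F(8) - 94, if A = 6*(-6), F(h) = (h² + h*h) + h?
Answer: -4990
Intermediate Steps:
F(h) = h + 2*h² (F(h) = (h² + h²) + h = 2*h² + h = h + 2*h²)
A = -36
A*F(8) - 94 = -288*(1 + 2*8) - 94 = -288*(1 + 16) - 94 = -288*17 - 94 = -36*136 - 94 = -4896 - 94 = -4990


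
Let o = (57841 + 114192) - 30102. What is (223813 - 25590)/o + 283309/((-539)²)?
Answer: 97798273862/41233936051 ≈ 2.3718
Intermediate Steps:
o = 141931 (o = 172033 - 30102 = 141931)
(223813 - 25590)/o + 283309/((-539)²) = (223813 - 25590)/141931 + 283309/((-539)²) = 198223*(1/141931) + 283309/290521 = 198223/141931 + 283309*(1/290521) = 198223/141931 + 283309/290521 = 97798273862/41233936051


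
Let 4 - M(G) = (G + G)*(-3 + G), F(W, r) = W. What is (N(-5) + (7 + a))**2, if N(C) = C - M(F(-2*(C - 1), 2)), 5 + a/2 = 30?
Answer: 69696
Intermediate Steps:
a = 50 (a = -10 + 2*30 = -10 + 60 = 50)
M(G) = 4 - 2*G*(-3 + G) (M(G) = 4 - (G + G)*(-3 + G) = 4 - 2*G*(-3 + G))
N(C) = -16 + 2*(2 - 2*C)**2 + 13*C (N(C) = C - (4 - 2*4*(C - 1)**2 + 6*(-2*(C - 1))) = C - (4 - 2*4*(-1 + C)**2 + 6*(-2*(-1 + C))) = C - (4 - 2*(2 - 2*C)**2 + 6*(2 - 2*C)) = C - (4 - 2*(2 - 2*C)**2 + (12 - 12*C)) = C - (16 - 12*C - 2*(2 - 2*C)**2) = C + (-16 + 2*(2 - 2*C)**2 + 12*C) = -16 + 2*(2 - 2*C)**2 + 13*C)
(N(-5) + (7 + a))**2 = ((-8 - 3*(-5) + 8*(-5)**2) + (7 + 50))**2 = ((-8 + 15 + 8*25) + 57)**2 = ((-8 + 15 + 200) + 57)**2 = (207 + 57)**2 = 264**2 = 69696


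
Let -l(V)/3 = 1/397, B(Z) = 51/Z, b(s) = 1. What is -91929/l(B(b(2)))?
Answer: 12165271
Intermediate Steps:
l(V) = -3/397
-91929/l(B(b(2))) = -91929/(-3/397) = -91929*(-397/3) = 12165271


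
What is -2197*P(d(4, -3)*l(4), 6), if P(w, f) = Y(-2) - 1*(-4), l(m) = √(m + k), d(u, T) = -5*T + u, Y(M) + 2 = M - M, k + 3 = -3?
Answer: -4394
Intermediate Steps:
k = -6 (k = -3 - 3 = -6)
Y(M) = -2 (Y(M) = -2 + (M - M) = -2 + 0 = -2)
d(u, T) = u - 5*T
l(m) = √(-6 + m) (l(m) = √(m - 6) = √(-6 + m))
P(w, f) = 2 (P(w, f) = -2 - 1*(-4) = -2 + 4 = 2)
-2197*P(d(4, -3)*l(4), 6) = -2197*2 = -4394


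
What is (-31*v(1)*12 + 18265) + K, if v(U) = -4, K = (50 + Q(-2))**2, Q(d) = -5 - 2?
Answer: 21602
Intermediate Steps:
Q(d) = -7
K = 1849 (K = (50 - 7)**2 = 43**2 = 1849)
(-31*v(1)*12 + 18265) + K = (-31*(-4)*12 + 18265) + 1849 = (124*12 + 18265) + 1849 = (1488 + 18265) + 1849 = 19753 + 1849 = 21602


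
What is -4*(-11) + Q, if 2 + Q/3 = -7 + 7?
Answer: 38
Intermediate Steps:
Q = -6 (Q = -6 + 3*(-7 + 7) = -6 + 3*0 = -6 + 0 = -6)
-4*(-11) + Q = -4*(-11) - 6 = 44 - 6 = 38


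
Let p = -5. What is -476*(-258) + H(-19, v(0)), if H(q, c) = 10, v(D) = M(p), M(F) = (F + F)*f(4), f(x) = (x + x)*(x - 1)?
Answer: 122818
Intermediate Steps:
f(x) = 2*x*(-1 + x) (f(x) = (2*x)*(-1 + x) = 2*x*(-1 + x))
M(F) = 48*F (M(F) = (F + F)*(2*4*(-1 + 4)) = (2*F)*(2*4*3) = (2*F)*24 = 48*F)
v(D) = -240 (v(D) = 48*(-5) = -240)
-476*(-258) + H(-19, v(0)) = -476*(-258) + 10 = 122808 + 10 = 122818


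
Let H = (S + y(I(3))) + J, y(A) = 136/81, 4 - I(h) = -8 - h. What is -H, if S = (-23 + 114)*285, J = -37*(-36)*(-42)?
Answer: 2430593/81 ≈ 30007.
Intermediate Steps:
I(h) = 12 + h (I(h) = 4 - (-8 - h) = 4 + (8 + h) = 12 + h)
y(A) = 136/81 (y(A) = 136*(1/81) = 136/81)
J = -55944 (J = 1332*(-42) = -55944)
S = 25935 (S = 91*285 = 25935)
H = -2430593/81 (H = (25935 + 136/81) - 55944 = 2100871/81 - 55944 = -2430593/81 ≈ -30007.)
-H = -1*(-2430593/81) = 2430593/81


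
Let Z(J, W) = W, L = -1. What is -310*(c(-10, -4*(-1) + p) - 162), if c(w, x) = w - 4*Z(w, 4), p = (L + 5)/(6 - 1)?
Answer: 58280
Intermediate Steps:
p = ⅘ (p = (-1 + 5)/(6 - 1) = 4/5 = 4*(⅕) = ⅘ ≈ 0.80000)
c(w, x) = -16 + w (c(w, x) = w - 4*4 = w - 16 = -16 + w)
-310*(c(-10, -4*(-1) + p) - 162) = -310*((-16 - 10) - 162) = -310*(-26 - 162) = -310*(-188) = 58280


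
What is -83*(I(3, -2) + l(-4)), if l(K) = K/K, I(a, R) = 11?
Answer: -996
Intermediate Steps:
l(K) = 1
-83*(I(3, -2) + l(-4)) = -83*(11 + 1) = -83*12 = -996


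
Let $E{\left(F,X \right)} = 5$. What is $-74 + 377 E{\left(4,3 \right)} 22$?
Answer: $41396$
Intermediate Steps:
$-74 + 377 E{\left(4,3 \right)} 22 = -74 + 377 \cdot 5 \cdot 22 = -74 + 377 \cdot 110 = -74 + 41470 = 41396$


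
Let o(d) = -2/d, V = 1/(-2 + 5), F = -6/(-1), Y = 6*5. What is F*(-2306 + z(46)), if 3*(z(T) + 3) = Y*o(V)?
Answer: -14214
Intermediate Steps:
Y = 30
F = 6 (F = -6*(-1) = 6)
V = 1/3 ≈ 0.33333
z(T) = -63 (z(T) = -3 + (30*(-2/1/3))/3 = -3 + (30*(-2*3))/3 = -3 + (30*(-6))/3 = -3 + (1/3)*(-180) = -3 - 60 = -63)
F*(-2306 + z(46)) = 6*(-2306 - 63) = 6*(-2369) = -14214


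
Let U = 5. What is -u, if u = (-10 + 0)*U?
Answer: 50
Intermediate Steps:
u = -50 (u = (-10 + 0)*5 = -10*5 = -50)
-u = -1*(-50) = 50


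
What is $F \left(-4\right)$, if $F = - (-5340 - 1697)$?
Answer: $-28148$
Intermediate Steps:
$F = 7037$ ($F = \left(-1\right) \left(-7037\right) = 7037$)
$F \left(-4\right) = 7037 \left(-4\right) = -28148$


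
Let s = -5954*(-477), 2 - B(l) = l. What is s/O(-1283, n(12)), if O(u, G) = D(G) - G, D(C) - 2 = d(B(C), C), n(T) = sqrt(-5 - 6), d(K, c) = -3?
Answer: 2840058*I/(sqrt(11) - I) ≈ -2.3667e+5 + 7.8495e+5*I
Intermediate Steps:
B(l) = 2 - l
n(T) = I*sqrt(11) (n(T) = sqrt(-11) = I*sqrt(11))
D(C) = -1 (D(C) = 2 - 3 = -1)
s = 2840058
O(u, G) = -1 - G
s/O(-1283, n(12)) = 2840058/(-1 - I*sqrt(11))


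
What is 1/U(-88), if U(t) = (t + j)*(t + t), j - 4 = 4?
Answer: 1/14080 ≈ 7.1023e-5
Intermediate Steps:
j = 8 (j = 4 + 4 = 8)
U(t) = 2*t*(8 + t) (U(t) = (t + 8)*(t + t) = (8 + t)*(2*t) = 2*t*(8 + t))
1/U(-88) = 1/(2*(-88)*(8 - 88)) = 1/(2*(-88)*(-80)) = 1/14080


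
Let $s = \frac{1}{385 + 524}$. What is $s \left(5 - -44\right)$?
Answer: $\frac{49}{909} \approx 0.053905$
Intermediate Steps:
$s = \frac{1}{909} \approx 0.0011001$
$s \left(5 - -44\right) = \frac{5 - -44}{909} = \frac{5 + 44}{909} = \frac{1}{909} \cdot 49 = \frac{49}{909}$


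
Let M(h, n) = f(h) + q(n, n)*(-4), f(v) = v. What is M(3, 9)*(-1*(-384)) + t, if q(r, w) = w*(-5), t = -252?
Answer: 70020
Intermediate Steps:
q(r, w) = -5*w
M(h, n) = h + 20*n (M(h, n) = h - 5*n*(-4) = h + 20*n)
M(3, 9)*(-1*(-384)) + t = (3 + 20*9)*(-1*(-384)) - 252 = (3 + 180)*384 - 252 = 183*384 - 252 = 70272 - 252 = 70020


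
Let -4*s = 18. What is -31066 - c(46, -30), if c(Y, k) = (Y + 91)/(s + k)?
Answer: -2143280/69 ≈ -31062.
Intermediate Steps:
s = -9/2 (s = -¼*18 = -9/2 ≈ -4.5000)
c(Y, k) = (91 + Y)/(-9/2 + k) (c(Y, k) = (Y + 91)/(-9/2 + k) = (91 + Y)/(-9/2 + k))
-31066 - c(46, -30) = -31066 - 2*(91 + 46)/(-9 + 2*(-30)) = -31066 - 2*137/(-9 - 60) = -31066 - 2*137/(-69) = -31066 - 2*(-1)*137/69 = -31066 - 1*(-274/69) = -31066 + 274/69 = -2143280/69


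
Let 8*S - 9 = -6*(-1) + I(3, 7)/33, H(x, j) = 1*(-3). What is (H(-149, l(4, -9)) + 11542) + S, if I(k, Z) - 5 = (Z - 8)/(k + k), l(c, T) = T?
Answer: 18280775/1584 ≈ 11541.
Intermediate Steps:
I(k, Z) = 5 + (-8 + Z)/(2*k) (I(k, Z) = 5 + (Z - 8)/(k + k) = 5 + (-8 + Z)/((2*k)) = 5 + (-8 + Z)*(1/(2*k)) = 5 + (-8 + Z)/(2*k))
H(x, j) = -3
S = 2999/1584 (S = 9/8 + (-6*(-1) + ((½)*(-8 + 7 + 10*3)/3)/33)/8 = 9/8 + (6 + ((½)*(⅓)*(-8 + 7 + 30))*(1/33))/8 = 9/8 + (6 + ((½)*(⅓)*29)*(1/33))/8 = 9/8 + (6 + (29/6)*(1/33))/8 = 9/8 + (6 + 29/198)/8 = 9/8 + (⅛)*(1217/198) = 9/8 + 1217/1584 = 2999/1584 ≈ 1.8933)
(H(-149, l(4, -9)) + 11542) + S = (-3 + 11542) + 2999/1584 = 11539 + 2999/1584 = 18280775/1584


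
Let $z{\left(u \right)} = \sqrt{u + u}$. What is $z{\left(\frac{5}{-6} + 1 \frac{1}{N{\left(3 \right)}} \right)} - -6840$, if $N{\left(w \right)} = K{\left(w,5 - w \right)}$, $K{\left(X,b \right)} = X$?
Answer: $6840 + i \approx 6840.0 + 1.0 i$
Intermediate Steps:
$N{\left(w \right)} = w$
$z{\left(u \right)} = \sqrt{2} \sqrt{u}$ ($z{\left(u \right)} = \sqrt{2 u} = \sqrt{2} \sqrt{u}$)
$z{\left(\frac{5}{-6} + 1 \frac{1}{N{\left(3 \right)}} \right)} - -6840 = \sqrt{2} \sqrt{\frac{5}{-6} + 1 \cdot \frac{1}{3}} - -6840 = \sqrt{2} \sqrt{5 \left(- \frac{1}{6}\right) + 1 \cdot \frac{1}{3}} + 6840 = \sqrt{2} \sqrt{- \frac{5}{6} + \frac{1}{3}} + 6840 = \sqrt{2} \sqrt{- \frac{1}{2}} + 6840 = \sqrt{2} \frac{i \sqrt{2}}{2} + 6840 = i + 6840 = 6840 + i$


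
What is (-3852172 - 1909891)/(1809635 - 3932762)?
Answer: 5762063/2123127 ≈ 2.7140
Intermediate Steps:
(-3852172 - 1909891)/(1809635 - 3932762) = -5762063/(-2123127) = -5762063*(-1/2123127) = 5762063/2123127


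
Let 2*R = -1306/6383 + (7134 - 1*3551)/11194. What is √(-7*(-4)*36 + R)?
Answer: √5146425635622142807/71451302 ≈ 31.750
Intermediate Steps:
R = 8250925/142902604 (R = (-1306/6383 + (7134 - 1*3551)/11194)/2 = (-1306*1/6383 + (7134 - 3551)*(1/11194))/2 = (-1306/6383 + 3583*(1/11194))/2 = (-1306/6383 + 3583/11194)/2 = (½)*(8250925/71451302) = 8250925/142902604 ≈ 0.057738)
√(-7*(-4)*36 + R) = √(-7*(-4)*36 + 8250925/142902604) = √(28*36 + 8250925/142902604) = √(1008 + 8250925/142902604) = √(144054075757/142902604) = √5146425635622142807/71451302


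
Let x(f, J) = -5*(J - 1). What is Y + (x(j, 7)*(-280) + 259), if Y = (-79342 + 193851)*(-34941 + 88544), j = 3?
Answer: 6138034586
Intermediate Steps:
x(f, J) = 5 - 5*J (x(f, J) = -5*(-1 + J) = 5 - 5*J)
Y = 6138025927 (Y = 114509*53603 = 6138025927)
Y + (x(j, 7)*(-280) + 259) = 6138025927 + ((5 - 5*7)*(-280) + 259) = 6138025927 + ((5 - 35)*(-280) + 259) = 6138025927 + (-30*(-280) + 259) = 6138025927 + (8400 + 259) = 6138025927 + 8659 = 6138034586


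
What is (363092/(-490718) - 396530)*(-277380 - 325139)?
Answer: 58620511009470504/245359 ≈ 2.3892e+11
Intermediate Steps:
(363092/(-490718) - 396530)*(-277380 - 325139) = (363092*(-1/490718) - 396530)*(-602519) = (-181546/245359 - 396530)*(-602519) = -97292385816/245359*(-602519) = 58620511009470504/245359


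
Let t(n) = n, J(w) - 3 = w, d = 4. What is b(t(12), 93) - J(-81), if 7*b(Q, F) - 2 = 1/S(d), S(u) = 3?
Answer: 235/3 ≈ 78.333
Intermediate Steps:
J(w) = 3 + w
b(Q, F) = ⅓ (b(Q, F) = 2/7 + (⅐)/3 = 2/7 + (⅐)*(⅓) = 2/7 + 1/21 = ⅓)
b(t(12), 93) - J(-81) = ⅓ - (3 - 81) = ⅓ - 1*(-78) = ⅓ + 78 = 235/3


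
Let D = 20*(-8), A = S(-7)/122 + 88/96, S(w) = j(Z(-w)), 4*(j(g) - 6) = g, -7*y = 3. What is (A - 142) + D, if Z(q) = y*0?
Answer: -220357/732 ≈ -301.03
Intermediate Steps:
y = -3/7 (y = -⅐*3 = -3/7 ≈ -0.42857)
Z(q) = 0 (Z(q) = -3/7*0 = 0)
j(g) = 6 + g/4
S(w) = 6 (S(w) = 6 + (¼)*0 = 6 + 0 = 6)
A = 707/732 (A = 6/122 + 88/96 = 6*(1/122) + 88*(1/96) = 3/61 + 11/12 = 707/732 ≈ 0.96585)
D = -160
(A - 142) + D = (707/732 - 142) - 160 = -103237/732 - 160 = -220357/732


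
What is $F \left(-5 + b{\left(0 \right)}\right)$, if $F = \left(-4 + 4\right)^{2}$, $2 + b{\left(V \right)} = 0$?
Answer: $0$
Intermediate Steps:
$b{\left(V \right)} = -2$ ($b{\left(V \right)} = -2 + 0 = -2$)
$F = 0$ ($F = 0^{2} = 0$)
$F \left(-5 + b{\left(0 \right)}\right) = 0 \left(-5 - 2\right) = 0 \left(-7\right) = 0$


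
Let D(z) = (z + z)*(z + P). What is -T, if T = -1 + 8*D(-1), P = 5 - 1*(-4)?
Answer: 129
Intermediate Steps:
P = 9 (P = 5 + 4 = 9)
D(z) = 2*z*(9 + z) (D(z) = (z + z)*(z + 9) = (2*z)*(9 + z) = 2*z*(9 + z))
T = -129 (T = -1 + 8*(2*(-1)*(9 - 1)) = -1 + 8*(2*(-1)*8) = -1 + 8*(-16) = -1 - 128 = -129)
-T = -1*(-129) = 129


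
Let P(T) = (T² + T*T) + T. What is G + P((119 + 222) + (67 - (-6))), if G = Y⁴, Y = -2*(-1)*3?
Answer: 344502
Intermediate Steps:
Y = 6 (Y = 2*3 = 6)
P(T) = T + 2*T² (P(T) = (T² + T²) + T = 2*T² + T = T + 2*T²)
G = 1296 (G = 6⁴ = 1296)
G + P((119 + 222) + (67 - (-6))) = 1296 + ((119 + 222) + (67 - (-6)))*(1 + 2*((119 + 222) + (67 - (-6)))) = 1296 + (341 + (67 - 1*(-6)))*(1 + 2*(341 + (67 - 1*(-6)))) = 1296 + (341 + (67 + 6))*(1 + 2*(341 + (67 + 6))) = 1296 + (341 + 73)*(1 + 2*(341 + 73)) = 1296 + 414*(1 + 2*414) = 1296 + 414*(1 + 828) = 1296 + 414*829 = 1296 + 343206 = 344502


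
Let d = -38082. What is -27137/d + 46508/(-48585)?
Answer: -4572389/18689030 ≈ -0.24466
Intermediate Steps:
-27137/d + 46508/(-48585) = -27137/(-38082) + 46508/(-48585) = -27137*(-1/38082) + 46508*(-1/48585) = 2467/3462 - 46508/48585 = -4572389/18689030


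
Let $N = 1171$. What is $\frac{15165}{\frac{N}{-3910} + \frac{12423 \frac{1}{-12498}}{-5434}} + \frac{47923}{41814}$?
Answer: $- \frac{28063379359434501439}{553888277380098} \approx -50666.0$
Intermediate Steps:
$\frac{15165}{\frac{N}{-3910} + \frac{12423 \frac{1}{-12498}}{-5434}} + \frac{47923}{41814} = \frac{15165}{\frac{1171}{-3910} + \frac{12423 \frac{1}{-12498}}{-5434}} + \frac{47923}{41814} = \frac{15165}{1171 \left(- \frac{1}{3910}\right) + 12423 \left(- \frac{1}{12498}\right) \left(- \frac{1}{5434}\right)} + 47923 \cdot \frac{1}{41814} = \frac{15165}{- \frac{1171}{3910} - - \frac{4141}{22638044}} + \frac{47923}{41814} = \frac{15165}{- \frac{1171}{3910} + \frac{4141}{22638044}} + \frac{47923}{41814} = \frac{15165}{- \frac{13246479107}{44257376020}} + \frac{47923}{41814} = 15165 \left(- \frac{44257376020}{13246479107}\right) + \frac{47923}{41814} = - \frac{671163107343300}{13246479107} + \frac{47923}{41814} = - \frac{28063379359434501439}{553888277380098}$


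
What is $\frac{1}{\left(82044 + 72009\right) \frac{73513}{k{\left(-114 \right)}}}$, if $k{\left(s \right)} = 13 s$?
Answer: $- \frac{494}{3774966063} \approx -1.3086 \cdot 10^{-7}$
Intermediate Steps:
$\frac{1}{\left(82044 + 72009\right) \frac{73513}{k{\left(-114 \right)}}} = \frac{1}{\left(82044 + 72009\right) \frac{73513}{13 \left(-114\right)}} = \frac{1}{154053 \frac{73513}{-1482}} = \frac{1}{154053 \cdot 73513 \left(- \frac{1}{1482}\right)} = \frac{1}{154053 \left(- \frac{73513}{1482}\right)} = \frac{1}{154053} \left(- \frac{1482}{73513}\right) = - \frac{494}{3774966063}$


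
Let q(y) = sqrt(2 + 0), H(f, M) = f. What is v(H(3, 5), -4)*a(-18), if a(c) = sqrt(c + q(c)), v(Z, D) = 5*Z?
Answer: 15*sqrt(-18 + sqrt(2)) ≈ 61.089*I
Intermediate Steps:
q(y) = sqrt(2)
a(c) = sqrt(c + sqrt(2))
v(H(3, 5), -4)*a(-18) = (5*3)*sqrt(-18 + sqrt(2)) = 15*sqrt(-18 + sqrt(2))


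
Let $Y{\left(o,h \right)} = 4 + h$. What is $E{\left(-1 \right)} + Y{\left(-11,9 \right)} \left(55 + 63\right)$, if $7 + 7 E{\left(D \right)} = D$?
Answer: $\frac{10730}{7} \approx 1532.9$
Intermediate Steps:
$E{\left(D \right)} = -1 + \frac{D}{7}$
$E{\left(-1 \right)} + Y{\left(-11,9 \right)} \left(55 + 63\right) = \left(-1 + \frac{1}{7} \left(-1\right)\right) + \left(4 + 9\right) \left(55 + 63\right) = \left(-1 - \frac{1}{7}\right) + 13 \cdot 118 = - \frac{8}{7} + 1534 = \frac{10730}{7}$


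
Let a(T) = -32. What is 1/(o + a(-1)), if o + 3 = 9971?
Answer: 1/9936 ≈ 0.00010064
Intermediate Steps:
o = 9968 (o = -3 + 9971 = 9968)
1/(o + a(-1)) = 1/(9968 - 32) = 1/9936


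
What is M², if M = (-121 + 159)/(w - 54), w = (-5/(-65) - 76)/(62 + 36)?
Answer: 47831056/99380961 ≈ 0.48129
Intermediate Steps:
w = -141/182 (w = (-5*(-1/65) - 76)/98 = (1/13 - 76)*(1/98) = -987/13*1/98 = -141/182 ≈ -0.77472)
M = -6916/9969 (M = (-121 + 159)/(-141/182 - 54) = 38/(-9969/182) = 38*(-182/9969) = -6916/9969 ≈ -0.69375)
M² = (-6916/9969)² = 47831056/99380961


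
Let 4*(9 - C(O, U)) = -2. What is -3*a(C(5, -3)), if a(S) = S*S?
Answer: -1083/4 ≈ -270.75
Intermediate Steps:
C(O, U) = 19/2 (C(O, U) = 9 - ¼*(-2) = 9 + ½ = 19/2)
a(S) = S²
-3*a(C(5, -3)) = -3*(19/2)² = -3*361/4 = -1083/4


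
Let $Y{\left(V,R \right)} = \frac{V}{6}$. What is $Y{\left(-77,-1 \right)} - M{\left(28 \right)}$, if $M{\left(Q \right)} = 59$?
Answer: $- \frac{431}{6} \approx -71.833$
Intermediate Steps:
$Y{\left(V,R \right)} = \frac{V}{6}$
$Y{\left(-77,-1 \right)} - M{\left(28 \right)} = \frac{1}{6} \left(-77\right) - 59 = - \frac{77}{6} - 59 = - \frac{431}{6}$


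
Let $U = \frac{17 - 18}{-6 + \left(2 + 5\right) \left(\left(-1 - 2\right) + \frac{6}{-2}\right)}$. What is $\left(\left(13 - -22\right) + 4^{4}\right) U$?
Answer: $\frac{97}{16} \approx 6.0625$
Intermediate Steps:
$U = \frac{1}{48}$ ($U = - \frac{1}{-6 + 7 \left(-3 + 6 \left(- \frac{1}{2}\right)\right)} = - \frac{1}{-6 + 7 \left(-3 - 3\right)} = - \frac{1}{-6 + 7 \left(-6\right)} = - \frac{1}{-6 - 42} = - \frac{1}{-48} = \left(-1\right) \left(- \frac{1}{48}\right) = \frac{1}{48} \approx 0.020833$)
$\left(\left(13 - -22\right) + 4^{4}\right) U = \left(\left(13 - -22\right) + 4^{4}\right) \frac{1}{48} = \left(\left(13 + 22\right) + 256\right) \frac{1}{48} = \left(35 + 256\right) \frac{1}{48} = 291 \cdot \frac{1}{48} = \frac{97}{16}$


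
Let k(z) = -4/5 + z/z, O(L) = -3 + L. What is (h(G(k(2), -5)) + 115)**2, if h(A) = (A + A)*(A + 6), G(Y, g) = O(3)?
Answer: 13225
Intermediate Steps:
k(z) = 1/5 (k(z) = -4*1/5 + 1 = -4/5 + 1 = 1/5)
G(Y, g) = 0 (G(Y, g) = -3 + 3 = 0)
h(A) = 2*A*(6 + A) (h(A) = (2*A)*(6 + A) = 2*A*(6 + A))
(h(G(k(2), -5)) + 115)**2 = (2*0*(6 + 0) + 115)**2 = (2*0*6 + 115)**2 = (0 + 115)**2 = 115**2 = 13225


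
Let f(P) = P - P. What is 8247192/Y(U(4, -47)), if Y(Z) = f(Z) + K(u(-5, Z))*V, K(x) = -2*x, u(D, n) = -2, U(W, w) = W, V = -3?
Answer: -687266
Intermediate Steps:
f(P) = 0
Y(Z) = -12 (Y(Z) = 0 - 2*(-2)*(-3) = 0 + 4*(-3) = 0 - 12 = -12)
8247192/Y(U(4, -47)) = 8247192/(-12) = 8247192*(-1/12) = -687266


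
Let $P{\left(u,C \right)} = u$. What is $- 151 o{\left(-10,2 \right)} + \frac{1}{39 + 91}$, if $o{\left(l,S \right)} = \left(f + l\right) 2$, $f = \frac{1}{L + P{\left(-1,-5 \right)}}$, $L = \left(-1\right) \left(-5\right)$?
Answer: $\frac{191393}{65} \approx 2944.5$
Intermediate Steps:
$L = 5$
$f = \frac{1}{4}$ ($f = \frac{1}{5 - 1} = \frac{1}{4} \approx 0.25$)
$o{\left(l,S \right)} = \frac{1}{2} + 2 l$ ($o{\left(l,S \right)} = \left(\frac{1}{4} + l\right) 2 = \frac{1}{2} + 2 l$)
$- 151 o{\left(-10,2 \right)} + \frac{1}{39 + 91} = - 151 \left(\frac{1}{2} + 2 \left(-10\right)\right) + \frac{1}{39 + 91} = - 151 \left(\frac{1}{2} - 20\right) + \frac{1}{130} = \left(-151\right) \left(- \frac{39}{2}\right) + \frac{1}{130} = \frac{5889}{2} + \frac{1}{130} = \frac{191393}{65}$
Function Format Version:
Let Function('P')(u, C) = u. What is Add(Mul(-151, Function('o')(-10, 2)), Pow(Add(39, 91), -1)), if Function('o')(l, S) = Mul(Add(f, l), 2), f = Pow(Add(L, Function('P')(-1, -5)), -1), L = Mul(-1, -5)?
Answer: Rational(191393, 65) ≈ 2944.5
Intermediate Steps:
L = 5
f = Rational(1, 4) (f = Pow(Add(5, -1), -1) = Pow(4, -1) = Rational(1, 4) ≈ 0.25000)
Function('o')(l, S) = Add(Rational(1, 2), Mul(2, l)) (Function('o')(l, S) = Mul(Add(Rational(1, 4), l), 2) = Add(Rational(1, 2), Mul(2, l)))
Add(Mul(-151, Function('o')(-10, 2)), Pow(Add(39, 91), -1)) = Add(Mul(-151, Add(Rational(1, 2), Mul(2, -10))), Pow(Add(39, 91), -1)) = Add(Mul(-151, Add(Rational(1, 2), -20)), Pow(130, -1)) = Add(Mul(-151, Rational(-39, 2)), Rational(1, 130)) = Add(Rational(5889, 2), Rational(1, 130)) = Rational(191393, 65)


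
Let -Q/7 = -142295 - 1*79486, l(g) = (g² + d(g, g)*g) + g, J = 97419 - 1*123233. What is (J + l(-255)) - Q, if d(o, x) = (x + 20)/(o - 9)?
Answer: -133208943/88 ≈ -1.5137e+6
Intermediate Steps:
d(o, x) = (20 + x)/(-9 + o)
J = -25814 (J = 97419 - 123233 = -25814)
l(g) = g + g² + g*(20 + g)/(-9 + g) (l(g) = (g² + ((20 + g)/(-9 + g))*g) + g = (g² + g*(20 + g)/(-9 + g)) + g = g + g² + g*(20 + g)/(-9 + g))
Q = 1552467 (Q = -7*(-142295 - 1*79486) = -7*(-142295 - 79486) = -7*(-221781) = 1552467)
(J + l(-255)) - Q = (-25814 - 255*(11 + (-255)² - 7*(-255))/(-9 - 255)) - 1*1552467 = (-25814 - 255*(11 + 65025 + 1785)/(-264)) - 1552467 = (-25814 - 255*(-1/264)*66821) - 1552467 = (-25814 + 5679785/88) - 1552467 = 3408153/88 - 1552467 = -133208943/88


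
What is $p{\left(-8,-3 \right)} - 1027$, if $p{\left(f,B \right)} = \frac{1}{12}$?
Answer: $- \frac{12323}{12} \approx -1026.9$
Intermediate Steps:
$p{\left(f,B \right)} = \frac{1}{12}$
$p{\left(-8,-3 \right)} - 1027 = \frac{1}{12} - 1027 = - \frac{12323}{12}$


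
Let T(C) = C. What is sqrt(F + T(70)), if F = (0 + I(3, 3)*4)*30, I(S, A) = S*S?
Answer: 5*sqrt(46) ≈ 33.912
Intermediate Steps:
I(S, A) = S**2
F = 1080 (F = (0 + 3**2*4)*30 = (0 + 9*4)*30 = (0 + 36)*30 = 36*30 = 1080)
sqrt(F + T(70)) = sqrt(1080 + 70) = sqrt(1150) = 5*sqrt(46)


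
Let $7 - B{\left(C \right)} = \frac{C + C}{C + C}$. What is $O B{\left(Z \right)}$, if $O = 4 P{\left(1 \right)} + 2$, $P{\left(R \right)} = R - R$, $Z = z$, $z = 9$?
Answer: $12$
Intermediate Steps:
$Z = 9$
$P{\left(R \right)} = 0$
$B{\left(C \right)} = 6$ ($B{\left(C \right)} = 7 - \frac{C + C}{C + C} = 7 - \frac{2 C}{2 C} = 7 - 2 C \frac{1}{2 C} = 7 - 1 = 6$)
$O = 2$ ($O = 4 \cdot 0 + 2 = 0 + 2 = 2$)
$O B{\left(Z \right)} = 2 \cdot 6 = 12$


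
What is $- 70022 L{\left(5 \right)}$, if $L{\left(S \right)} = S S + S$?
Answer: $-2100660$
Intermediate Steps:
$L{\left(S \right)} = S + S^{2}$ ($L{\left(S \right)} = S^{2} + S = S + S^{2}$)
$- 70022 L{\left(5 \right)} = - 70022 \cdot 5 \left(1 + 5\right) = - 70022 \cdot 5 \cdot 6 = \left(-70022\right) 30 = -2100660$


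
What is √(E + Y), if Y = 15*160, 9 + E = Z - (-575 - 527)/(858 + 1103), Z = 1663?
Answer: 6*√433108421/1961 ≈ 63.675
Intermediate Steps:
E = 3244596/1961 (E = -9 + (1663 - (-575 - 527)/(858 + 1103)) = -9 + (1663 - (-1102)/1961) = -9 + (1663 - 1*(-1102/1961)) = -9 + (1663 + 1102/1961) = -9 + 3262245/1961 = 3244596/1961 ≈ 1654.6)
Y = 2400
√(E + Y) = √(3244596/1961 + 2400) = √(7950996/1961) = 6*√433108421/1961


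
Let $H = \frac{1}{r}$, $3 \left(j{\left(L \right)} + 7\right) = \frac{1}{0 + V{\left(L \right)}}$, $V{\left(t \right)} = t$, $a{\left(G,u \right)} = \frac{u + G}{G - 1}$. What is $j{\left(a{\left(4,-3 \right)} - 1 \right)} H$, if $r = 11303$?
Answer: $- \frac{15}{22606} \approx -0.00066354$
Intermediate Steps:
$a{\left(G,u \right)} = \frac{G + u}{-1 + G}$
$j{\left(L \right)} = -7 + \frac{1}{3 L}$ ($j{\left(L \right)} = -7 + \frac{1}{3 \left(0 + L\right)} = -7 + \frac{1}{3 L}$)
$H = \frac{1}{11303} \approx 8.8472 \cdot 10^{-5}$
$j{\left(a{\left(4,-3 \right)} - 1 \right)} H = \left(-7 + \frac{1}{3 \left(\frac{4 - 3}{-1 + 4} - 1\right)}\right) \frac{1}{11303} = \left(-7 + \frac{1}{3 \left(\frac{1}{3} \cdot 1 - 1\right)}\right) \frac{1}{11303} = \left(-7 + \frac{1}{3 \left(\frac{1}{3} - 1\right)}\right) \frac{1}{11303} = \left(-7 + \frac{1}{3 \left(- \frac{2}{3}\right)}\right) \frac{1}{11303} = \left(-7 + \frac{1}{3} \left(- \frac{3}{2}\right)\right) \frac{1}{11303} = \left(-7 - \frac{1}{2}\right) \frac{1}{11303} = \left(- \frac{15}{2}\right) \frac{1}{11303} = - \frac{15}{22606}$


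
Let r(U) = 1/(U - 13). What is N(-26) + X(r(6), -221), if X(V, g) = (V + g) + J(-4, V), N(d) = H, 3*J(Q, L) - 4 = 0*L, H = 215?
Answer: -101/21 ≈ -4.8095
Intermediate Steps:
J(Q, L) = 4/3 (J(Q, L) = 4/3 + (0*L)/3 = 4/3 + (⅓)*0 = 4/3 + 0 = 4/3)
N(d) = 215
r(U) = 1/(-13 + U)
X(V, g) = 4/3 + V + g (X(V, g) = (V + g) + 4/3 = 4/3 + V + g)
N(-26) + X(r(6), -221) = 215 + (4/3 + 1/(-13 + 6) - 221) = 215 + (4/3 + 1/(-7) - 221) = 215 + (4/3 - ⅐ - 221) = 215 - 4616/21 = -101/21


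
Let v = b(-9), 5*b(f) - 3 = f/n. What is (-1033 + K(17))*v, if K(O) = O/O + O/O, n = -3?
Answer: -6186/5 ≈ -1237.2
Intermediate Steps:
b(f) = 3/5 - f/15 (b(f) = 3/5 + (f/(-3))/5 = 3/5 + (f*(-1/3))/5 = 3/5 + (-f/3)/5 = 3/5 - f/15)
v = 6/5 (v = 3/5 - 1/15*(-9) = 3/5 + 3/5 = 6/5 ≈ 1.2000)
K(O) = 2 (K(O) = 1 + 1 = 2)
(-1033 + K(17))*v = (-1033 + 2)*(6/5) = -1031*6/5 = -6186/5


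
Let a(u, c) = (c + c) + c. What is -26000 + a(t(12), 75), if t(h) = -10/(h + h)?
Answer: -25775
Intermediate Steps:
t(h) = -5/h (t(h) = -10*1/(2*h) = -5/h)
a(u, c) = 3*c (a(u, c) = 2*c + c = 3*c)
-26000 + a(t(12), 75) = -26000 + 3*75 = -26000 + 225 = -25775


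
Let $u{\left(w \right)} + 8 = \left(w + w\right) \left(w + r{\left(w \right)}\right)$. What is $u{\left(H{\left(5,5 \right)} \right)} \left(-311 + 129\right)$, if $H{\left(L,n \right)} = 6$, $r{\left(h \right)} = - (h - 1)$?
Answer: $-728$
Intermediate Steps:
$r{\left(h \right)} = 1 - h$ ($r{\left(h \right)} = - (-1 + h) = 1 - h$)
$u{\left(w \right)} = -8 + 2 w$ ($u{\left(w \right)} = -8 + \left(w + w\right) \left(w - \left(-1 + w\right)\right) = -8 + 2 w 1 = -8 + 2 w$)
$u{\left(H{\left(5,5 \right)} \right)} \left(-311 + 129\right) = \left(-8 + 2 \cdot 6\right) \left(-311 + 129\right) = \left(-8 + 12\right) \left(-182\right) = 4 \left(-182\right) = -728$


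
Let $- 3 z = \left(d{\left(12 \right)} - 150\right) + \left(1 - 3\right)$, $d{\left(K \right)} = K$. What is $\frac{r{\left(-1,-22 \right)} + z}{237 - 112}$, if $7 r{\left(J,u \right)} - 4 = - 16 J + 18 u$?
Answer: $- \frac{148}{2625} \approx -0.056381$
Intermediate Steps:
$r{\left(J,u \right)} = \frac{4}{7} - \frac{16 J}{7} + \frac{18 u}{7}$ ($r{\left(J,u \right)} = \frac{4}{7} + \frac{- 16 J + 18 u}{7} = \frac{4}{7} - \left(- \frac{18 u}{7} + \frac{16 J}{7}\right) = \frac{4}{7} - \frac{16 J}{7} + \frac{18 u}{7}$)
$z = \frac{140}{3}$ ($z = - \frac{\left(12 - 150\right) + \left(1 - 3\right)}{3} = - \frac{-138 + \left(1 - 3\right)}{3} = - \frac{-138 - 2}{3} = \left(- \frac{1}{3}\right) \left(-140\right) = \frac{140}{3} \approx 46.667$)
$\frac{r{\left(-1,-22 \right)} + z}{237 - 112} = \frac{\left(\frac{4}{7} - - \frac{16}{7} + \frac{18}{7} \left(-22\right)\right) + \frac{140}{3}}{237 - 112} = \frac{\left(\frac{4}{7} + \frac{16}{7} - \frac{396}{7}\right) + \frac{140}{3}}{125} = \left(- \frac{376}{7} + \frac{140}{3}\right) \frac{1}{125} = \left(- \frac{148}{21}\right) \frac{1}{125} = - \frac{148}{2625}$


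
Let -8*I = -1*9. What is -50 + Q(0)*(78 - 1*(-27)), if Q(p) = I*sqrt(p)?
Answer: -50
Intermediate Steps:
I = 9/8 (I = -(-1)*9/8 = -1/8*(-9) = 9/8 ≈ 1.1250)
Q(p) = 9*sqrt(p)/8
-50 + Q(0)*(78 - 1*(-27)) = -50 + (9*sqrt(0)/8)*(78 - 1*(-27)) = -50 + ((9/8)*0)*(78 + 27) = -50 + 0*105 = -50 + 0 = -50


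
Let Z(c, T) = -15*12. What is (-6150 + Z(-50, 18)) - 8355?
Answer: -14685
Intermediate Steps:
Z(c, T) = -180
(-6150 + Z(-50, 18)) - 8355 = (-6150 - 180) - 8355 = -6330 - 8355 = -14685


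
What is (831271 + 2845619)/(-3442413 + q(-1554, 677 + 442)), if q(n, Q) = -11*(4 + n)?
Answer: -3676890/3425363 ≈ -1.0734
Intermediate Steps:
q(n, Q) = -44 - 11*n
(831271 + 2845619)/(-3442413 + q(-1554, 677 + 442)) = (831271 + 2845619)/(-3442413 + (-44 - 11*(-1554))) = 3676890/(-3442413 + (-44 + 17094)) = 3676890/(-3442413 + 17050) = 3676890/(-3425363) = 3676890*(-1/3425363) = -3676890/3425363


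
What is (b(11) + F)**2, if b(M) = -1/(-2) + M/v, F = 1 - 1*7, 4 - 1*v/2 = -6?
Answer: 9801/400 ≈ 24.503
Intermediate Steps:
v = 20 (v = 8 - 2*(-6) = 8 + 12 = 20)
F = -6 (F = 1 - 7 = -6)
b(M) = 1/2 + M/20 (b(M) = -1/(-2) + M/20 = -1*(-1/2) + M*(1/20) = 1/2 + M/20)
(b(11) + F)**2 = ((1/2 + (1/20)*11) - 6)**2 = ((1/2 + 11/20) - 6)**2 = (21/20 - 6)**2 = (-99/20)**2 = 9801/400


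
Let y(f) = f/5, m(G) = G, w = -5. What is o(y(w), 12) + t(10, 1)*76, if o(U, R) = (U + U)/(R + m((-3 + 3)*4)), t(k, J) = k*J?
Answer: 4559/6 ≈ 759.83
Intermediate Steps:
t(k, J) = J*k
y(f) = f/5 (y(f) = f*(⅕) = f/5)
o(U, R) = 2*U/R (o(U, R) = (U + U)/(R + (-3 + 3)*4) = (2*U)/(R + 0*4) = (2*U)/(R + 0) = (2*U)/R = 2*U/R)
o(y(w), 12) + t(10, 1)*76 = 2*((⅕)*(-5))/12 + (1*10)*76 = 2*(-1)*(1/12) + 10*76 = -⅙ + 760 = 4559/6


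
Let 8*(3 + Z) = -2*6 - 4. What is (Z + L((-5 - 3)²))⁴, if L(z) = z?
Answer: 12117361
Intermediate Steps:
Z = -5 (Z = -3 + (-2*6 - 4)/8 = -3 + (-12 - 4)/8 = -3 + (⅛)*(-16) = -3 - 2 = -5)
(Z + L((-5 - 3)²))⁴ = (-5 + (-5 - 3)²)⁴ = (-5 + (-8)²)⁴ = (-5 + 64)⁴ = 59⁴ = 12117361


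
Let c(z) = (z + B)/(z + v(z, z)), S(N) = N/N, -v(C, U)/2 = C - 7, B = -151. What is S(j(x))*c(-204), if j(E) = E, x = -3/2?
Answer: -355/218 ≈ -1.6284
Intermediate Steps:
x = -3/2 (x = -3*½ = -3/2 ≈ -1.5000)
v(C, U) = 14 - 2*C (v(C, U) = -2*(C - 7) = -2*(-7 + C) = 14 - 2*C)
S(N) = 1
c(z) = (-151 + z)/(14 - z) (c(z) = (z - 151)/(z + (14 - 2*z)) = (-151 + z)/(14 - z))
S(j(x))*c(-204) = 1*((-151 - 204)/(14 - 1*(-204))) = 1*(-355/(14 + 204)) = 1*(-355/218) = -355/218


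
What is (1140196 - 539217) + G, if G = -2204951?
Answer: -1603972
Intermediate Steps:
(1140196 - 539217) + G = (1140196 - 539217) - 2204951 = 600979 - 2204951 = -1603972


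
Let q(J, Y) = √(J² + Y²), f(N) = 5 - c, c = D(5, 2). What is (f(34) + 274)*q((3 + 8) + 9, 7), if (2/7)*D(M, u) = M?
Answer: 523*√449/2 ≈ 5541.1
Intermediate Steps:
D(M, u) = 7*M/2
c = 35/2 (c = (7/2)*5 = 35/2 ≈ 17.500)
f(N) = -25/2 (f(N) = 5 - 1*35/2 = 5 - 35/2 = -25/2)
(f(34) + 274)*q((3 + 8) + 9, 7) = (-25/2 + 274)*√(((3 + 8) + 9)² + 7²) = 523*√((11 + 9)² + 49)/2 = 523*√(20² + 49)/2 = 523*√(400 + 49)/2 = 523*√449/2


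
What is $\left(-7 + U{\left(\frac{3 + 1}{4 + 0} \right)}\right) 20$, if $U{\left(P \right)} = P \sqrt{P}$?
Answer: $-120$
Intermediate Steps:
$U{\left(P \right)} = P^{\frac{3}{2}}$
$\left(-7 + U{\left(\frac{3 + 1}{4 + 0} \right)}\right) 20 = \left(-7 + \left(\frac{3 + 1}{4 + 0}\right)^{\frac{3}{2}}\right) 20 = \left(-7 + \left(\frac{4}{4}\right)^{\frac{3}{2}}\right) 20 = \left(-7 + \left(4 \cdot \frac{1}{4}\right)^{\frac{3}{2}}\right) 20 = \left(-7 + 1^{\frac{3}{2}}\right) 20 = \left(-7 + 1\right) 20 = \left(-6\right) 20 = -120$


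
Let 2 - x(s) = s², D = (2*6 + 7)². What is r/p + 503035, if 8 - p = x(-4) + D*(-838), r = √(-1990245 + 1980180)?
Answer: 503035 + I*√10065/302540 ≈ 5.0304e+5 + 0.00033161*I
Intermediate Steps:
r = I*√10065 (r = √(-10065) = I*√10065 ≈ 100.32*I)
D = 361 (D = (12 + 7)² = 19² = 361)
x(s) = 2 - s²
p = 302540 (p = 8 - ((2 - 1*(-4)²) + 361*(-838)) = 8 - ((2 - 1*16) - 302518) = 8 - ((2 - 16) - 302518) = 8 - (-14 - 302518) = 8 - 1*(-302532) = 8 + 302532 = 302540)
r/p + 503035 = (I*√10065)/302540 + 503035 = (I*√10065)*(1/302540) + 503035 = I*√10065/302540 + 503035 = 503035 + I*√10065/302540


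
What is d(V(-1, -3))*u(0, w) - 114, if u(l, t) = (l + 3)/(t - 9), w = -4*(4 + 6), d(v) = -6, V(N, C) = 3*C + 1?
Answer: -5568/49 ≈ -113.63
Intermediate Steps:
V(N, C) = 1 + 3*C
w = -40 (w = -4*10 = -40)
u(l, t) = (3 + l)/(-9 + t)
d(V(-1, -3))*u(0, w) - 114 = -6*(3 + 0)/(-9 - 40) - 114 = -6*3/(-49) - 114 = -(-6)*3/49 - 114 = -6*(-3/49) - 114 = 18/49 - 114 = -5568/49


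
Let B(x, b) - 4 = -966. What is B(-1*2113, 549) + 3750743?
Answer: 3749781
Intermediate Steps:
B(x, b) = -962 (B(x, b) = 4 - 966 = -962)
B(-1*2113, 549) + 3750743 = -962 + 3750743 = 3749781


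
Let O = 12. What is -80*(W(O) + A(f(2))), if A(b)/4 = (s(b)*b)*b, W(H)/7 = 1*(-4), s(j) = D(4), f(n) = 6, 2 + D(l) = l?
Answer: -20800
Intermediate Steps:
D(l) = -2 + l
s(j) = 2 (s(j) = -2 + 4 = 2)
W(H) = -28 (W(H) = 7*(1*(-4)) = 7*(-4) = -28)
A(b) = 8*b² (A(b) = 4*((2*b)*b) = 4*(2*b²) = 8*b²)
-80*(W(O) + A(f(2))) = -80*(-28 + 8*6²) = -80*(-28 + 8*36) = -80*(-28 + 288) = -80*260 = -20800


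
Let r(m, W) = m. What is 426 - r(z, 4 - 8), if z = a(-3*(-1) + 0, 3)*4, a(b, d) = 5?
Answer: 406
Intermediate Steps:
z = 20 (z = 5*4 = 20)
426 - r(z, 4 - 8) = 426 - 1*20 = 426 - 20 = 406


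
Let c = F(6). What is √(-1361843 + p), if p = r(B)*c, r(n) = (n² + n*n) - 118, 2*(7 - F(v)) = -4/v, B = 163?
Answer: I*√8757267/3 ≈ 986.42*I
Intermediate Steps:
F(v) = 7 + 2/v (F(v) = 7 - (-2)/v = 7 + 2/v)
r(n) = -118 + 2*n² (r(n) = (n² + n²) - 118 = 2*n² - 118 = -118 + 2*n²)
c = 22/3 (c = 7 + 2/6 = 7 + 2*(⅙) = 7 + ⅓ = 22/3 ≈ 7.3333)
p = 1166440/3 (p = (-118 + 2*163²)*(22/3) = (-118 + 2*26569)*(22/3) = (-118 + 53138)*(22/3) = 53020*(22/3) = 1166440/3 ≈ 3.8881e+5)
√(-1361843 + p) = √(-1361843 + 1166440/3) = √(-2919089/3) = I*√8757267/3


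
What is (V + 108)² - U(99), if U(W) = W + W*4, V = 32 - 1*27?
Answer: 12274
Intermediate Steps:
V = 5 (V = 32 - 27 = 5)
U(W) = 5*W (U(W) = W + 4*W = 5*W)
(V + 108)² - U(99) = (5 + 108)² - 5*99 = 113² - 1*495 = 12769 - 495 = 12274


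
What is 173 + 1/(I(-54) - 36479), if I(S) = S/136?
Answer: 429143559/2480599 ≈ 173.00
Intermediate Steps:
I(S) = S/136 (I(S) = S*(1/136) = S/136)
173 + 1/(I(-54) - 36479) = 173 + 1/((1/136)*(-54) - 36479) = 173 + 1/(-27/68 - 36479) = 173 + 1/(-2480599/68) = 173 - 68/2480599 = 429143559/2480599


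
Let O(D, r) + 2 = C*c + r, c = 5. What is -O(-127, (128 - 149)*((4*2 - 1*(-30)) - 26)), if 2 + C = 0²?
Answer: 264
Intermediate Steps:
C = -2 (C = -2 + 0² = -2 + 0 = -2)
O(D, r) = -12 + r (O(D, r) = -2 + (-2*5 + r) = -2 + (-10 + r) = -12 + r)
-O(-127, (128 - 149)*((4*2 - 1*(-30)) - 26)) = -(-12 + (128 - 149)*((4*2 - 1*(-30)) - 26)) = -(-12 - 21*((8 + 30) - 26)) = -(-12 - 21*(38 - 26)) = -(-12 - 21*12) = -(-12 - 252) = -1*(-264) = 264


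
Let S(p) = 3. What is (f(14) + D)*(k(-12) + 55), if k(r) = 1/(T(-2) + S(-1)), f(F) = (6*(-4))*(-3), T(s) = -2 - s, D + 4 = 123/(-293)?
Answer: 3286966/879 ≈ 3739.4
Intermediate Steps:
D = -1295/293 (D = -4 + 123/(-293) = -4 + 123*(-1/293) = -4 - 123/293 = -1295/293 ≈ -4.4198)
f(F) = 72 (f(F) = -24*(-3) = 72)
k(r) = ⅓ (k(r) = 1/((-2 - 1*(-2)) + 3) = 1/((-2 + 2) + 3) = 1/(0 + 3) = 1/3 = ⅓)
(f(14) + D)*(k(-12) + 55) = (72 - 1295/293)*(⅓ + 55) = (19801/293)*(166/3) = 3286966/879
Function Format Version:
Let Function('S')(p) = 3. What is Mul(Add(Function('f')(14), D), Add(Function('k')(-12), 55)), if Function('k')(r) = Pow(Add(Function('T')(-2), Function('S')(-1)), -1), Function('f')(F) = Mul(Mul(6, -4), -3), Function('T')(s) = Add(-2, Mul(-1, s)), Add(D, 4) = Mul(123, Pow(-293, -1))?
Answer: Rational(3286966, 879) ≈ 3739.4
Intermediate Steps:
D = Rational(-1295, 293) (D = Add(-4, Mul(123, Pow(-293, -1))) = Add(-4, Mul(123, Rational(-1, 293))) = Add(-4, Rational(-123, 293)) = Rational(-1295, 293) ≈ -4.4198)
Function('f')(F) = 72 (Function('f')(F) = Mul(-24, -3) = 72)
Function('k')(r) = Rational(1, 3) (Function('k')(r) = Pow(Add(Add(-2, Mul(-1, -2)), 3), -1) = Pow(Add(Add(-2, 2), 3), -1) = Pow(Add(0, 3), -1) = Pow(3, -1) = Rational(1, 3))
Mul(Add(Function('f')(14), D), Add(Function('k')(-12), 55)) = Mul(Add(72, Rational(-1295, 293)), Add(Rational(1, 3), 55)) = Mul(Rational(19801, 293), Rational(166, 3)) = Rational(3286966, 879)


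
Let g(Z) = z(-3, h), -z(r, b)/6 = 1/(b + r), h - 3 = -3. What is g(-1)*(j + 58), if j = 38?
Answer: 192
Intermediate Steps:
h = 0 (h = 3 - 3 = 0)
z(r, b) = -6/(b + r)
g(Z) = 2 (g(Z) = -6/(0 - 3) = -6/(-3) = -6*(-⅓) = 2)
g(-1)*(j + 58) = 2*(38 + 58) = 2*96 = 192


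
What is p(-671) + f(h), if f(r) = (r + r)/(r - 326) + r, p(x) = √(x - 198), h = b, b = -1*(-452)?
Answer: 28928/63 + I*√869 ≈ 459.17 + 29.479*I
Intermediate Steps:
b = 452
h = 452
p(x) = √(-198 + x)
f(r) = r + 2*r/(-326 + r) (f(r) = (2*r)/(-326 + r) + r = 2*r/(-326 + r) + r = r + 2*r/(-326 + r))
p(-671) + f(h) = √(-198 - 671) + 452*(-324 + 452)/(-326 + 452) = √(-869) + 452*128/126 = I*√869 + 452*(1/126)*128 = I*√869 + 28928/63 = 28928/63 + I*√869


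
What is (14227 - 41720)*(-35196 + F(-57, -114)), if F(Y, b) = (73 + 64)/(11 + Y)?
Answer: 44515373429/46 ≈ 9.6773e+8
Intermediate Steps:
F(Y, b) = 137/(11 + Y)
(14227 - 41720)*(-35196 + F(-57, -114)) = (14227 - 41720)*(-35196 + 137/(11 - 57)) = -27493*(-35196 + 137/(-46)) = -27493*(-35196 + 137*(-1/46)) = -27493*(-35196 - 137/46) = -27493*(-1619153/46) = 44515373429/46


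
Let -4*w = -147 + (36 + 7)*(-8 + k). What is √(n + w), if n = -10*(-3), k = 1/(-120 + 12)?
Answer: √198093/36 ≈ 12.363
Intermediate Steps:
k = -1/108 (k = 1/(-108) = -1/108 ≈ -0.0092593)
n = 30
w = 53071/432 (w = -(-147 + (36 + 7)*(-8 - 1/108))/4 = -(-147 + 43*(-865/108))/4 = -(-147 - 37195/108)/4 = -¼*(-53071/108) = 53071/432 ≈ 122.85)
√(n + w) = √(30 + 53071/432) = √(66031/432) = √198093/36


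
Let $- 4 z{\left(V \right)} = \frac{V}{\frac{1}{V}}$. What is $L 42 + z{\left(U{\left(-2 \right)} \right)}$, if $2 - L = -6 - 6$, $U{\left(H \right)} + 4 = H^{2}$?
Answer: $588$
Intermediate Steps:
$U{\left(H \right)} = -4 + H^{2}$
$z{\left(V \right)} = - \frac{V^{2}}{4}$ ($z{\left(V \right)} = - \frac{V \frac{1}{\frac{1}{V}}}{4} = - \frac{V V}{4} = - \frac{V^{2}}{4}$)
$L = 14$ ($L = 2 - \left(-6 - 6\right) = 2 - -12 = 2 + 12 = 14$)
$L 42 + z{\left(U{\left(-2 \right)} \right)} = 14 \cdot 42 - \frac{\left(-4 + \left(-2\right)^{2}\right)^{2}}{4} = 588 - \frac{\left(-4 + 4\right)^{2}}{4} = 588 - \frac{0^{2}}{4} = 588 - 0 = 588 + 0 = 588$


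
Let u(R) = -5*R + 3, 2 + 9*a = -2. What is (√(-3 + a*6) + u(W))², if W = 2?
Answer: (21 - I*√51)²/9 ≈ 43.333 - 33.327*I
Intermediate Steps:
a = -4/9 (a = -2/9 + (⅑)*(-2) = -2/9 - 2/9 = -4/9 ≈ -0.44444)
u(R) = 3 - 5*R
(√(-3 + a*6) + u(W))² = (√(-3 - 4/9*6) + (3 - 5*2))² = (√(-3 - 8/3) + (3 - 10))² = (√(-17/3) - 7)² = (I*√51/3 - 7)² = (-7 + I*√51/3)²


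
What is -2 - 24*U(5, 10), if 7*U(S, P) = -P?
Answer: 226/7 ≈ 32.286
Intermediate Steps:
U(S, P) = -P/7 (U(S, P) = (-P)/7 = -P/7)
-2 - 24*U(5, 10) = -2 - (-24)*10/7 = -2 - 24*(-10/7) = -2 + 240/7 = 226/7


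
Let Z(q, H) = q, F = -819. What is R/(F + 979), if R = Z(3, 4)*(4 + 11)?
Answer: 9/32 ≈ 0.28125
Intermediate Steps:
R = 45 (R = 3*(4 + 11) = 3*15 = 45)
R/(F + 979) = 45/(-819 + 979) = 45/160 = 45*(1/160) = 9/32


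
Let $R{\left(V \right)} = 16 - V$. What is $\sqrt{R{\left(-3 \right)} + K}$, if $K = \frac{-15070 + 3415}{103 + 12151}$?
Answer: $\frac{\sqrt{2710229434}}{12254} \approx 4.2484$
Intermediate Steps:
$K = - \frac{11655}{12254} \approx -0.95112$
$\sqrt{R{\left(-3 \right)} + K} = \sqrt{\left(16 - -3\right) - \frac{11655}{12254}} = \sqrt{\left(16 + 3\right) - \frac{11655}{12254}} = \sqrt{19 - \frac{11655}{12254}} = \sqrt{\frac{221171}{12254}} = \frac{\sqrt{2710229434}}{12254}$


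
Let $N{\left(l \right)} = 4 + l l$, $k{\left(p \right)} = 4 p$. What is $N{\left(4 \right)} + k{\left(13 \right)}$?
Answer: $72$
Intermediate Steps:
$N{\left(l \right)} = 4 + l^{2}$
$N{\left(4 \right)} + k{\left(13 \right)} = \left(4 + 4^{2}\right) + 4 \cdot 13 = \left(4 + 16\right) + 52 = 20 + 52 = 72$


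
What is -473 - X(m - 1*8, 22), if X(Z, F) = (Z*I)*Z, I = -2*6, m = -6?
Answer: 1879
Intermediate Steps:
I = -12
X(Z, F) = -12*Z² (X(Z, F) = (Z*(-12))*Z = (-12*Z)*Z = -12*Z²)
-473 - X(m - 1*8, 22) = -473 - (-12)*(-6 - 1*8)² = -473 - (-12)*(-6 - 8)² = -473 - (-12)*(-14)² = -473 - (-12)*196 = -473 - 1*(-2352) = -473 + 2352 = 1879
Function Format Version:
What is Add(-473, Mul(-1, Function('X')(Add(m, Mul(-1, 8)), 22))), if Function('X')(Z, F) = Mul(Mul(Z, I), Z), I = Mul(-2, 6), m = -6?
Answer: 1879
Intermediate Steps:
I = -12
Function('X')(Z, F) = Mul(-12, Pow(Z, 2)) (Function('X')(Z, F) = Mul(Mul(Z, -12), Z) = Mul(Mul(-12, Z), Z) = Mul(-12, Pow(Z, 2)))
Add(-473, Mul(-1, Function('X')(Add(m, Mul(-1, 8)), 22))) = Add(-473, Mul(-1, Mul(-12, Pow(Add(-6, Mul(-1, 8)), 2)))) = Add(-473, Mul(-1, Mul(-12, Pow(Add(-6, -8), 2)))) = Add(-473, Mul(-1, Mul(-12, Pow(-14, 2)))) = Add(-473, Mul(-1, Mul(-12, 196))) = Add(-473, Mul(-1, -2352)) = Add(-473, 2352) = 1879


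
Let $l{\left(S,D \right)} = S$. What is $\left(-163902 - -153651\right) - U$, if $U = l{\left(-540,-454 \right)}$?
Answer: $-9711$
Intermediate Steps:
$U = -540$
$\left(-163902 - -153651\right) - U = \left(-163902 - -153651\right) - -540 = \left(-163902 + 153651\right) + 540 = -10251 + 540 = -9711$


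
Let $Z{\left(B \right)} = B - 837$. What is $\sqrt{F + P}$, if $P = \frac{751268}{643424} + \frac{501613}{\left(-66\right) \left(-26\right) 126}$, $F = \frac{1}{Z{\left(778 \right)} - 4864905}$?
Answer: $\frac{\sqrt{20442188039195446007248479}}{2421040820913} \approx 1.8675$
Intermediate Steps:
$Z{\left(B \right)} = -837 + B$ ($Z{\left(B \right)} = B - 837 = -837 + B$)
$F = - \frac{1}{4864964}$ ($F = \frac{1}{\left(-837 + 778\right) - 4864905} = \frac{1}{-59 - 4864905} = \frac{1}{-4864964} = - \frac{1}{4864964} \approx -2.0555 \cdot 10^{-7}$)
$P = \frac{1083004475}{310532508}$ ($P = 751268 \cdot \frac{1}{643424} + \frac{501613}{1716 \cdot 126} = \frac{187817}{160856} + \frac{501613}{216216} = \frac{187817}{160856} + 501613 \cdot \frac{1}{216216} = \frac{187817}{160856} + \frac{71659}{30888} = \frac{1083004475}{310532508} \approx 3.4876$)
$\sqrt{F + P} = \sqrt{- \frac{1}{4864964} + \frac{1083004475}{310532508}} = \sqrt{\frac{25330660923949}{7263122462739}} = \frac{\sqrt{20442188039195446007248479}}{2421040820913}$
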